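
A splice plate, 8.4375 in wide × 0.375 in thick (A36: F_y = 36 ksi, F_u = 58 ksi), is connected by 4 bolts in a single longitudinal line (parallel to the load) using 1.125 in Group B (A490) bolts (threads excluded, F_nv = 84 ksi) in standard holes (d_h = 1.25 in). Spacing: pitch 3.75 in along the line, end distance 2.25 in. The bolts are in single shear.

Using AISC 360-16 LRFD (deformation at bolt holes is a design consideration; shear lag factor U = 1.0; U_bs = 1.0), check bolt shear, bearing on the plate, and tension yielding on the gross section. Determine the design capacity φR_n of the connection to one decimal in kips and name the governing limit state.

102.5 kips (gross-section yield governs)

Bolt shear: A_b = π(1.125)²/4 = 0.99402 in². φR_n = 0.75 × 84 × 0.99402 × 4 × 1 = 250.5 kips.
Bearing (0.375 in plate, F_u = 58 ksi): end bolts L_c = 2.25 − 1.25/2 = 1.625, R_n = min(1.2×1.625×0.375×58, 2.4×1.125×0.375×58) = 42.413 kips/bolt; interior L_c = 3.75 − 1.25 = 2.5, R_n = 58.725 kips/bolt. φR_n = 0.75 × (1×42.413 + 3×58.725) = 163.9 kips.
Tension yield (gross): A_g = 8.4375×0.375 = 3.1641 in². φR_n = 0.90 × 36 × 3.1641 = 102.5 kips.
Governing: min(250.5, 163.9, 102.5) = 102.5 kips → gross-section yield.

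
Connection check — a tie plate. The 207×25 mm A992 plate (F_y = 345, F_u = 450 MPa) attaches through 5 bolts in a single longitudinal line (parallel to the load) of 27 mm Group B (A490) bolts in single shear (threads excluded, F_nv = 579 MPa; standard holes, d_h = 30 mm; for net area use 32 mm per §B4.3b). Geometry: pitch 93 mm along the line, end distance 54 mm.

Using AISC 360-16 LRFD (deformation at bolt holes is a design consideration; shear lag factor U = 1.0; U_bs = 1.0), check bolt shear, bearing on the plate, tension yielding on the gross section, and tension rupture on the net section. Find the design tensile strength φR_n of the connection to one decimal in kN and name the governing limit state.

1243.2 kN (bolt shear governs)

Bolt shear: A_b = π(27)²/4 = 572.56 mm². φR_n = 0.75 × 579 × 572.56 × 5 × 1 = 1243.2 kN.
Bearing (25 mm plate, F_u = 450 MPa): end bolts L_c = 54 − 30/2 = 39, R_n = min(1.2×39×25×450, 2.4×27×25×450) = 526.5 kN/bolt; interior L_c = 93 − 30 = 63, R_n = 729 kN/bolt. φR_n = 0.75 × (1×526.5 + 4×729) = 2581.9 kN.
Tension yield (gross): A_g = 207×25 = 5175 mm². φR_n = 0.90 × 345 × 5175 = 1606.8 kN.
Tension rupture (net): A_n = (207 − 1×32)×25 = 4375 mm² (U = 1.0, A_e = A_n). φR_n = 0.75 × 450 × 4375 = 1476.6 kN.
Governing: min(1243.2, 2581.9, 1606.8, 1476.6) = 1243.2 kN → bolt shear.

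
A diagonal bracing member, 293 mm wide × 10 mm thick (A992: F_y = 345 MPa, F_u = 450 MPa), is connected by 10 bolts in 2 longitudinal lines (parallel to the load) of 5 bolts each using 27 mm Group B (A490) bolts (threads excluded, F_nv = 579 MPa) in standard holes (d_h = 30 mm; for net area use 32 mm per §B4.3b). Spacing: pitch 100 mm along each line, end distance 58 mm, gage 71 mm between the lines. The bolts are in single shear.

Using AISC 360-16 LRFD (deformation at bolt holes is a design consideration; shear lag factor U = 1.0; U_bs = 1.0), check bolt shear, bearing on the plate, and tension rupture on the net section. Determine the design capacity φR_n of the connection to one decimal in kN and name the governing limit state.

Bolt shear: A_b = π(27)²/4 = 572.56 mm². φR_n = 0.75 × 579 × 572.56 × 10 × 1 = 2486.3 kN.
Bearing (10 mm plate, F_u = 450 MPa): end bolts L_c = 58 − 30/2 = 43, R_n = min(1.2×43×10×450, 2.4×27×10×450) = 232.2 kN/bolt; interior L_c = 100 − 30 = 70, R_n = 291.6 kN/bolt. φR_n = 0.75 × (2×232.2 + 8×291.6) = 2097.9 kN.
Tension rupture (net): A_n = (293 − 2×32)×10 = 2290 mm² (U = 1.0, A_e = A_n). φR_n = 0.75 × 450 × 2290 = 772.9 kN.
Governing: min(2486.3, 2097.9, 772.9) = 772.9 kN → net-section rupture.

772.9 kN (net-section rupture governs)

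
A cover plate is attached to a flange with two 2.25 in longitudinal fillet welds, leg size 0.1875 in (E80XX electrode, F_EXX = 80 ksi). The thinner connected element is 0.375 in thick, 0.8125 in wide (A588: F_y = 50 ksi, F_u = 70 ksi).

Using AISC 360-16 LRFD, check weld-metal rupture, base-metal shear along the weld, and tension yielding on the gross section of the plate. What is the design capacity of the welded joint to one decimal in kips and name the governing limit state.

Weld metal: throat = 0.707×0.1875 = 0.13256 in, L = 2×2.25 = 4.5 in. φR_n = 0.75 × 0.6 × 80 × 0.13256 × 4.5 = 21.5 kips.
Base metal shear (0.375 in plate): yield φR_n = 1.0×0.6×50×0.375×4.5 = 50.6 kips; rupture φR_n = 0.75×0.6×70×0.375×4.5 = 53.2 kips; take 50.6 kips (yield).
Tension yield (gross): A_g = 0.8125×0.375 = 0.30469 in². φR_n = 0.90 × 50 × 0.30469 = 13.7 kips.
Governing: min(21.5, 50.6, 13.7) = 13.7 kips → gross-section yield.

13.7 kips (gross-section yield governs)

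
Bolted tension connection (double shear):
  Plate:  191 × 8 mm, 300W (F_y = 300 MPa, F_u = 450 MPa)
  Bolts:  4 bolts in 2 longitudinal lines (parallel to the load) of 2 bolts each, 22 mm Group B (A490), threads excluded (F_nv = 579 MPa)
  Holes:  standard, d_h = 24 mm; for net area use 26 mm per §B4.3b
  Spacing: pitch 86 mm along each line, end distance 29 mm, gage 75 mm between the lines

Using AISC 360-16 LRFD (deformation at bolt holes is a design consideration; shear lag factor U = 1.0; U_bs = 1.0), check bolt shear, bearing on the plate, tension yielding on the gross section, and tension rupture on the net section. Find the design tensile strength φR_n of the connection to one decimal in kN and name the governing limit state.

Bolt shear: A_b = π(22)²/4 = 380.13 mm². φR_n = 0.75 × 579 × 380.13 × 4 × 2 = 1320.6 kN.
Bearing (8 mm plate, F_u = 450 MPa): end bolts L_c = 29 − 24/2 = 17, R_n = min(1.2×17×8×450, 2.4×22×8×450) = 73.44 kN/bolt; interior L_c = 86 − 24 = 62, R_n = 190.08 kN/bolt. φR_n = 0.75 × (2×73.44 + 2×190.08) = 395.3 kN.
Tension yield (gross): A_g = 191×8 = 1528 mm². φR_n = 0.90 × 300 × 1528 = 412.6 kN.
Tension rupture (net): A_n = (191 − 2×26)×8 = 1112 mm² (U = 1.0, A_e = A_n). φR_n = 0.75 × 450 × 1112 = 375.3 kN.
Governing: min(1320.6, 395.3, 412.6, 375.3) = 375.3 kN → net-section rupture.

375.3 kN (net-section rupture governs)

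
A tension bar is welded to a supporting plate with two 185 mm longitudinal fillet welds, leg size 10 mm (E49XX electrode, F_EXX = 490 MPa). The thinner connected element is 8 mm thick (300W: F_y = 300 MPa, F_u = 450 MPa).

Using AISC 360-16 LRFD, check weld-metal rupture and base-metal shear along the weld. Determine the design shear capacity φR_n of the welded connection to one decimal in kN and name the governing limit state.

532.8 kN (base-metal shear governs)

Weld metal: throat = 0.707×10 = 7.07 mm, L = 2×185 = 370 mm. φR_n = 0.75 × 0.6 × 490 × 7.07 × 370 = 576.8 kN.
Base metal shear (8 mm plate): yield φR_n = 1.0×0.6×300×8×370 = 532.8 kN; rupture φR_n = 0.75×0.6×450×8×370 = 599.4 kN; take 532.8 kN (yield).
Governing: min(576.8, 532.8) = 532.8 kN → base-metal shear.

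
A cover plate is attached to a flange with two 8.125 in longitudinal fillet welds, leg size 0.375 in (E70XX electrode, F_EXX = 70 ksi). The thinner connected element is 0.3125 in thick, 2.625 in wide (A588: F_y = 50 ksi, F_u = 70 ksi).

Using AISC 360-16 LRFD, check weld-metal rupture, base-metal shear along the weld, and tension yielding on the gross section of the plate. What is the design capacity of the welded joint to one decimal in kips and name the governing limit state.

36.9 kips (gross-section yield governs)

Weld metal: throat = 0.707×0.375 = 0.26513 in, L = 2×8.125 = 16.25 in. φR_n = 0.75 × 0.6 × 70 × 0.26513 × 16.25 = 135.7 kips.
Base metal shear (0.3125 in plate): yield φR_n = 1.0×0.6×50×0.3125×16.25 = 152.3 kips; rupture φR_n = 0.75×0.6×70×0.3125×16.25 = 160.0 kips; take 152.3 kips (yield).
Tension yield (gross): A_g = 2.625×0.3125 = 0.82031 in². φR_n = 0.90 × 50 × 0.82031 = 36.9 kips.
Governing: min(135.7, 152.3, 36.9) = 36.9 kips → gross-section yield.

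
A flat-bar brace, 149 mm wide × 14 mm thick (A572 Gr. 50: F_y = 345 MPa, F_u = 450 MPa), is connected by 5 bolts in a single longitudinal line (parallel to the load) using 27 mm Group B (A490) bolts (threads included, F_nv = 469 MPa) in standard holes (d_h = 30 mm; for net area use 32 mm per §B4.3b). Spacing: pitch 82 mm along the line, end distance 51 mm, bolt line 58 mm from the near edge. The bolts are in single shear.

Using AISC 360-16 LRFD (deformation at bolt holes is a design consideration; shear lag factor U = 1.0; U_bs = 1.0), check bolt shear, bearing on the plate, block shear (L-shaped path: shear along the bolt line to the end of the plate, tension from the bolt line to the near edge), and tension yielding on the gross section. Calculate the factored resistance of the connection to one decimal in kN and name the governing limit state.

Bolt shear: A_b = π(27)²/4 = 572.56 mm². φR_n = 0.75 × 469 × 572.56 × 5 × 1 = 1007.0 kN.
Bearing (14 mm plate, F_u = 450 MPa): end bolts L_c = 51 − 30/2 = 36, R_n = min(1.2×36×14×450, 2.4×27×14×450) = 272.16 kN/bolt; interior L_c = 82 − 30 = 52, R_n = 393.12 kN/bolt. φR_n = 0.75 × (1×272.16 + 4×393.12) = 1383.5 kN.
Block shear: shear path 1×[51+4×82] = 1×379 mm, A_gv = 5306, A_nv = 1×(379 − 4.5×32)×14 = 3290 mm²; tension to near edge: (58 − 0.5×32)×14 = 588 mm². R_n = min(0.6×450×3290, 0.6×345×5306) + 1.0×450×588 = min(888.3, 1098.3) + 264.6 = 1152.9 kN. φR_n = 0.75 × 1152.9 = 864.7 kN.
Tension yield (gross): A_g = 149×14 = 2086 mm². φR_n = 0.90 × 345 × 2086 = 647.7 kN.
Governing: min(1007.0, 1383.5, 864.7, 647.7) = 647.7 kN → gross-section yield.

647.7 kN (gross-section yield governs)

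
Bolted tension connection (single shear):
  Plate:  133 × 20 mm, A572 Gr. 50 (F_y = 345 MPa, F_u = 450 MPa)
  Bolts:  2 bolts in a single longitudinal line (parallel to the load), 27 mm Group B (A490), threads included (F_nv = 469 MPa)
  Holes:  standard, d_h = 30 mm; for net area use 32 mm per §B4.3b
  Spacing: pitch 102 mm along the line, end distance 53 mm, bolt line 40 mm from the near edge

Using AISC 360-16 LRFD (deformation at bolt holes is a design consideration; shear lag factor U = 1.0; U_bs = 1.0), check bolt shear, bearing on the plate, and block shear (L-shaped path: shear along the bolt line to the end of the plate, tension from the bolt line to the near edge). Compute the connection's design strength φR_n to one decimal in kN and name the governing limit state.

402.8 kN (bolt shear governs)

Bolt shear: A_b = π(27)²/4 = 572.56 mm². φR_n = 0.75 × 469 × 572.56 × 2 × 1 = 402.8 kN.
Bearing (20 mm plate, F_u = 450 MPa): end bolts L_c = 53 − 30/2 = 38, R_n = min(1.2×38×20×450, 2.4×27×20×450) = 410.4 kN/bolt; interior L_c = 102 − 30 = 72, R_n = 583.2 kN/bolt. φR_n = 0.75 × (1×410.4 + 1×583.2) = 745.2 kN.
Block shear: shear path 1×[53+1×102] = 1×155 mm, A_gv = 3100, A_nv = 1×(155 − 1.5×32)×20 = 2140 mm²; tension to near edge: (40 − 0.5×32)×20 = 480 mm². R_n = min(0.6×450×2140, 0.6×345×3100) + 1.0×450×480 = min(577.8, 641.7) + 216 = 793.8 kN. φR_n = 0.75 × 793.8 = 595.4 kN.
Governing: min(402.8, 745.2, 595.4) = 402.8 kN → bolt shear.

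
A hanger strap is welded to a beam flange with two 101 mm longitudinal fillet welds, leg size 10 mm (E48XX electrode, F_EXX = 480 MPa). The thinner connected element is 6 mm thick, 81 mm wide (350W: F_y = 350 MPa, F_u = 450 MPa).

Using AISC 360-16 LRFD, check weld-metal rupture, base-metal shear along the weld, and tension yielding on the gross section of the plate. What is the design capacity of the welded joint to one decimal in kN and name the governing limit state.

153.1 kN (gross-section yield governs)

Weld metal: throat = 0.707×10 = 7.07 mm, L = 2×101 = 202 mm. φR_n = 0.75 × 0.6 × 480 × 7.07 × 202 = 308.5 kN.
Base metal shear (6 mm plate): yield φR_n = 1.0×0.6×350×6×202 = 254.5 kN; rupture φR_n = 0.75×0.6×450×6×202 = 245.4 kN; take 245.4 kN (rupture).
Tension yield (gross): A_g = 81×6 = 486 mm². φR_n = 0.90 × 350 × 486 = 153.1 kN.
Governing: min(308.5, 245.4, 153.1) = 153.1 kN → gross-section yield.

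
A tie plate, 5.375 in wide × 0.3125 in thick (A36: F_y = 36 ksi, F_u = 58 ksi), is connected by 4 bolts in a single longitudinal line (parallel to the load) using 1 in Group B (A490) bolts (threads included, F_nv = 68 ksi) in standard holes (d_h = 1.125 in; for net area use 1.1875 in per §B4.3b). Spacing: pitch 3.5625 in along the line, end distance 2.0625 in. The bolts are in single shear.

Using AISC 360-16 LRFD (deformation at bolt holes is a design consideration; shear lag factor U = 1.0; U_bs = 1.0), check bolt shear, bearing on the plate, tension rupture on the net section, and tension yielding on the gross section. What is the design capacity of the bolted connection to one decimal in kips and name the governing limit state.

54.4 kips (gross-section yield governs)

Bolt shear: A_b = π(1)²/4 = 0.7854 in². φR_n = 0.75 × 68 × 0.7854 × 4 × 1 = 160.2 kips.
Bearing (0.3125 in plate, F_u = 58 ksi): end bolts L_c = 2.0625 − 1.125/2 = 1.5, R_n = min(1.2×1.5×0.3125×58, 2.4×1×0.3125×58) = 32.625 kips/bolt; interior L_c = 3.5625 − 1.125 = 2.4375, R_n = 43.5 kips/bolt. φR_n = 0.75 × (1×32.625 + 3×43.5) = 122.3 kips.
Tension rupture (net): A_n = (5.375 − 1×1.1875)×0.3125 = 1.3086 in² (U = 1.0, A_e = A_n). φR_n = 0.75 × 58 × 1.3086 = 56.9 kips.
Tension yield (gross): A_g = 5.375×0.3125 = 1.6797 in². φR_n = 0.90 × 36 × 1.6797 = 54.4 kips.
Governing: min(160.2, 122.3, 56.9, 54.4) = 54.4 kips → gross-section yield.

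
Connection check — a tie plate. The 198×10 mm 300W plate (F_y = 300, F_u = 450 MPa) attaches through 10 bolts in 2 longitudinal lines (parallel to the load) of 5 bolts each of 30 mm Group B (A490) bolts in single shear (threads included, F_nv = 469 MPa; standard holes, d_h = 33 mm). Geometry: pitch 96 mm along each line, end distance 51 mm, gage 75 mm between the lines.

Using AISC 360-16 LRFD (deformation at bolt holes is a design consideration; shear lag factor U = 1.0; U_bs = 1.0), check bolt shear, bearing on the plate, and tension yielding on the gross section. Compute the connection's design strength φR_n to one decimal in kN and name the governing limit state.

534.6 kN (gross-section yield governs)

Bolt shear: A_b = π(30)²/4 = 706.86 mm². φR_n = 0.75 × 469 × 706.86 × 10 × 1 = 2486.4 kN.
Bearing (10 mm plate, F_u = 450 MPa): end bolts L_c = 51 − 33/2 = 34.5, R_n = min(1.2×34.5×10×450, 2.4×30×10×450) = 186.3 kN/bolt; interior L_c = 96 − 33 = 63, R_n = 324 kN/bolt. φR_n = 0.75 × (2×186.3 + 8×324) = 2223.5 kN.
Tension yield (gross): A_g = 198×10 = 1980 mm². φR_n = 0.90 × 300 × 1980 = 534.6 kN.
Governing: min(2486.4, 2223.5, 534.6) = 534.6 kN → gross-section yield.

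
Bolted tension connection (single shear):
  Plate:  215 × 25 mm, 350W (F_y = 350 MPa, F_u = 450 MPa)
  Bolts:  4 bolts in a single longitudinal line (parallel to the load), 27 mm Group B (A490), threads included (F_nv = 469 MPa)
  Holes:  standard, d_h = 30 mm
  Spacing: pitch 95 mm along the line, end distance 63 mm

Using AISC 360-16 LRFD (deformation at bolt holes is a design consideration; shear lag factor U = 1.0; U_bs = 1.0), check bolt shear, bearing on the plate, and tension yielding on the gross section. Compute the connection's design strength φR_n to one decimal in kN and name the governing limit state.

805.6 kN (bolt shear governs)

Bolt shear: A_b = π(27)²/4 = 572.56 mm². φR_n = 0.75 × 469 × 572.56 × 4 × 1 = 805.6 kN.
Bearing (25 mm plate, F_u = 450 MPa): end bolts L_c = 63 − 30/2 = 48, R_n = min(1.2×48×25×450, 2.4×27×25×450) = 648 kN/bolt; interior L_c = 95 − 30 = 65, R_n = 729 kN/bolt. φR_n = 0.75 × (1×648 + 3×729) = 2126.3 kN.
Tension yield (gross): A_g = 215×25 = 5375 mm². φR_n = 0.90 × 350 × 5375 = 1693.1 kN.
Governing: min(805.6, 2126.3, 1693.1) = 805.6 kN → bolt shear.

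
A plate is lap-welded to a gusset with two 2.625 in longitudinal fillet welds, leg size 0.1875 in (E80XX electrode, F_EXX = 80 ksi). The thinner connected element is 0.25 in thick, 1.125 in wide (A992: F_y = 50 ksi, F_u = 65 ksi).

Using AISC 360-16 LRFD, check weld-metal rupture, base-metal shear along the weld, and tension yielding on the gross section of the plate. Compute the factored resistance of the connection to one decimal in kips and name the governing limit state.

Weld metal: throat = 0.707×0.1875 = 0.13256 in, L = 2×2.625 = 5.25 in. φR_n = 0.75 × 0.6 × 80 × 0.13256 × 5.25 = 25.1 kips.
Base metal shear (0.25 in plate): yield φR_n = 1.0×0.6×50×0.25×5.25 = 39.4 kips; rupture φR_n = 0.75×0.6×65×0.25×5.25 = 38.4 kips; take 38.4 kips (rupture).
Tension yield (gross): A_g = 1.125×0.25 = 0.28125 in². φR_n = 0.90 × 50 × 0.28125 = 12.7 kips.
Governing: min(25.1, 38.4, 12.7) = 12.7 kips → gross-section yield.

12.7 kips (gross-section yield governs)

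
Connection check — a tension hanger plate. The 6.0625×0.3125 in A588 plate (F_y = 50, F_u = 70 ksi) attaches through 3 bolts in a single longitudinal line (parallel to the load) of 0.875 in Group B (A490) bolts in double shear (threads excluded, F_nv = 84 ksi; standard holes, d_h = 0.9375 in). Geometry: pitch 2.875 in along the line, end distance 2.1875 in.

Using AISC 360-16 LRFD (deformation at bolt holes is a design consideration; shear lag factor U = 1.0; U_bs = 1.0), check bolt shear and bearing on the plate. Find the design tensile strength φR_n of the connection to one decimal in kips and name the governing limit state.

Bolt shear: A_b = π(0.875)²/4 = 0.60132 in². φR_n = 0.75 × 84 × 0.60132 × 3 × 2 = 227.3 kips.
Bearing (0.3125 in plate, F_u = 70 ksi): end bolts L_c = 2.1875 − 0.9375/2 = 1.71875, R_n = min(1.2×1.71875×0.3125×70, 2.4×0.875×0.3125×70) = 45.117 kips/bolt; interior L_c = 2.875 − 0.9375 = 1.9375, R_n = 45.938 kips/bolt. φR_n = 0.75 × (1×45.117 + 2×45.938) = 102.7 kips.
Governing: min(227.3, 102.7) = 102.7 kips → bearing.

102.7 kips (bearing governs)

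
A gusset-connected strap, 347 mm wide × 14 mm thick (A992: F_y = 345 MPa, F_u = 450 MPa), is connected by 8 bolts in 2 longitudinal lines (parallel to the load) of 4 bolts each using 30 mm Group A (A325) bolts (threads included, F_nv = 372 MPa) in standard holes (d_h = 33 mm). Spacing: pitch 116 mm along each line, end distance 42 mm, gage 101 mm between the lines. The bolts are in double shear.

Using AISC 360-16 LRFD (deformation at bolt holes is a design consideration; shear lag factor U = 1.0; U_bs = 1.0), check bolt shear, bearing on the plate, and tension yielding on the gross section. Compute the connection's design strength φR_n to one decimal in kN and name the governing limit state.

Bolt shear: A_b = π(30)²/4 = 706.86 mm². φR_n = 0.75 × 372 × 706.86 × 8 × 2 = 3155.4 kN.
Bearing (14 mm plate, F_u = 450 MPa): end bolts L_c = 42 − 33/2 = 25.5, R_n = min(1.2×25.5×14×450, 2.4×30×14×450) = 192.78 kN/bolt; interior L_c = 116 − 33 = 83, R_n = 453.6 kN/bolt. φR_n = 0.75 × (2×192.78 + 6×453.6) = 2330.4 kN.
Tension yield (gross): A_g = 347×14 = 4858 mm². φR_n = 0.90 × 345 × 4858 = 1508.4 kN.
Governing: min(3155.4, 2330.4, 1508.4) = 1508.4 kN → gross-section yield.

1508.4 kN (gross-section yield governs)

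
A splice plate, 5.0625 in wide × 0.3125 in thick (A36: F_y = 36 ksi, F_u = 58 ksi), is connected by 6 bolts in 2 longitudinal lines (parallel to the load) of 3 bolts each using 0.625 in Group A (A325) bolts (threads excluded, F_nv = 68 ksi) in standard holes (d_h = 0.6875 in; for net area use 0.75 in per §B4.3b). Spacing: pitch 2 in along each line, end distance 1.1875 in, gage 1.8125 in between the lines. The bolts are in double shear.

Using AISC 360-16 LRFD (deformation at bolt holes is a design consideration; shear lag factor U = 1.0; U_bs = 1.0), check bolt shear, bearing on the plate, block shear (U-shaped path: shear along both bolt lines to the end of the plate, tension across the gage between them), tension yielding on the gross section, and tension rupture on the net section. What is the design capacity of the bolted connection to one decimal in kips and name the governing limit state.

Bolt shear: A_b = π(0.625)²/4 = 0.3068 in². φR_n = 0.75 × 68 × 0.3068 × 6 × 2 = 187.8 kips.
Bearing (0.3125 in plate, F_u = 58 ksi): end bolts L_c = 1.1875 − 0.6875/2 = 0.84375, R_n = min(1.2×0.84375×0.3125×58, 2.4×0.625×0.3125×58) = 18.352 kips/bolt; interior L_c = 2 − 0.6875 = 1.3125, R_n = 27.188 kips/bolt. φR_n = 0.75 × (2×18.352 + 4×27.188) = 109.1 kips.
Block shear: shear path 2×[1.1875+2×2] = 2×5.1875 in, A_gv = 3.2422, A_nv = 2×(5.1875 − 2.5×0.75)×0.3125 = 2.0703 in²; tension across gage: (1.8125 − 1×0.75)×0.3125 = 0.33203 in². R_n = min(0.6×58×2.0703, 0.6×36×3.2422) + 1.0×58×0.33203 = min(72.046, 70.032) + 19.258 = 89.29 kips. φR_n = 0.75 × 89.29 = 67.0 kips.
Tension yield (gross): A_g = 5.0625×0.3125 = 1.582 in². φR_n = 0.90 × 36 × 1.582 = 51.3 kips.
Tension rupture (net): A_n = (5.0625 − 2×0.75)×0.3125 = 1.1133 in² (U = 1.0, A_e = A_n). φR_n = 0.75 × 58 × 1.1133 = 48.4 kips.
Governing: min(187.8, 109.1, 67.0, 51.3, 48.4) = 48.4 kips → net-section rupture.

48.4 kips (net-section rupture governs)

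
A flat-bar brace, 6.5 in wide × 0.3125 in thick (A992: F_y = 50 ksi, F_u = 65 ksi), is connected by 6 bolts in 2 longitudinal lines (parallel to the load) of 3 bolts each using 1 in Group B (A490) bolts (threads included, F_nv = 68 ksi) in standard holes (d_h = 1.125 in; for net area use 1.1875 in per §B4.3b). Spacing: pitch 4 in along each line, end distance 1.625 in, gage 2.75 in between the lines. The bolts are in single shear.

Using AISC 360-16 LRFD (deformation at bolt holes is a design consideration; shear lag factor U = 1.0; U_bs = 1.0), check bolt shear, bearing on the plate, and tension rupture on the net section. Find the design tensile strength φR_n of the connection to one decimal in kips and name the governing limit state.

Bolt shear: A_b = π(1)²/4 = 0.7854 in². φR_n = 0.75 × 68 × 0.7854 × 6 × 1 = 240.3 kips.
Bearing (0.3125 in plate, F_u = 65 ksi): end bolts L_c = 1.625 − 1.125/2 = 1.0625, R_n = min(1.2×1.0625×0.3125×65, 2.4×1×0.3125×65) = 25.898 kips/bolt; interior L_c = 4 − 1.125 = 2.875, R_n = 48.75 kips/bolt. φR_n = 0.75 × (2×25.898 + 4×48.75) = 185.1 kips.
Tension rupture (net): A_n = (6.5 − 2×1.1875)×0.3125 = 1.2891 in² (U = 1.0, A_e = A_n). φR_n = 0.75 × 65 × 1.2891 = 62.8 kips.
Governing: min(240.3, 185.1, 62.8) = 62.8 kips → net-section rupture.

62.8 kips (net-section rupture governs)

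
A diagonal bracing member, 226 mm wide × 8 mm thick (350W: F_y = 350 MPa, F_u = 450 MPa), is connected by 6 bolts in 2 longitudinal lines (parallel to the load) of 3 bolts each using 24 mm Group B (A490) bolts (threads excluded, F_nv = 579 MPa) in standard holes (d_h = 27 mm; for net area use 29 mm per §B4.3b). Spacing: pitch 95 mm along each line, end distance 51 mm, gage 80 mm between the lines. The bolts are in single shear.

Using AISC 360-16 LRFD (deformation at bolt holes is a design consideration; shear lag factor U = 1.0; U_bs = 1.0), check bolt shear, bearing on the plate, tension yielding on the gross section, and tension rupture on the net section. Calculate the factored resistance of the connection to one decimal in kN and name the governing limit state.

Bolt shear: A_b = π(24)²/4 = 452.39 mm². φR_n = 0.75 × 579 × 452.39 × 6 × 1 = 1178.7 kN.
Bearing (8 mm plate, F_u = 450 MPa): end bolts L_c = 51 − 27/2 = 37.5, R_n = min(1.2×37.5×8×450, 2.4×24×8×450) = 162 kN/bolt; interior L_c = 95 − 27 = 68, R_n = 207.36 kN/bolt. φR_n = 0.75 × (2×162 + 4×207.36) = 865.1 kN.
Tension yield (gross): A_g = 226×8 = 1808 mm². φR_n = 0.90 × 350 × 1808 = 569.5 kN.
Tension rupture (net): A_n = (226 − 2×29)×8 = 1344 mm² (U = 1.0, A_e = A_n). φR_n = 0.75 × 450 × 1344 = 453.6 kN.
Governing: min(1178.7, 865.1, 569.5, 453.6) = 453.6 kN → net-section rupture.

453.6 kN (net-section rupture governs)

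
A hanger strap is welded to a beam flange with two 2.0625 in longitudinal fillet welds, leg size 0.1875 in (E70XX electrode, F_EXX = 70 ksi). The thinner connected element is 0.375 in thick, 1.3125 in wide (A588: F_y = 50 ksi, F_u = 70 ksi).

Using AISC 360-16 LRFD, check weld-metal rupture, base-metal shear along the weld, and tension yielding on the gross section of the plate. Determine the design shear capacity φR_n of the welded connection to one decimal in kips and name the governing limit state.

17.2 kips (weld metal governs)

Weld metal: throat = 0.707×0.1875 = 0.13256 in, L = 2×2.0625 = 4.125 in. φR_n = 0.75 × 0.6 × 70 × 0.13256 × 4.125 = 17.2 kips.
Base metal shear (0.375 in plate): yield φR_n = 1.0×0.6×50×0.375×4.125 = 46.4 kips; rupture φR_n = 0.75×0.6×70×0.375×4.125 = 48.7 kips; take 46.4 kips (yield).
Tension yield (gross): A_g = 1.3125×0.375 = 0.49219 in². φR_n = 0.90 × 50 × 0.49219 = 22.1 kips.
Governing: min(17.2, 46.4, 22.1) = 17.2 kips → weld metal.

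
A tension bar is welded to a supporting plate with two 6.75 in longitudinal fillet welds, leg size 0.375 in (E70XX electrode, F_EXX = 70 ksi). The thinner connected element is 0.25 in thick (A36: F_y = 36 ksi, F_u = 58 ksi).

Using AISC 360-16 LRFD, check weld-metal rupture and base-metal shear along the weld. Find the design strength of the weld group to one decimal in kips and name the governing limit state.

Weld metal: throat = 0.707×0.375 = 0.26513 in, L = 2×6.75 = 13.5 in. φR_n = 0.75 × 0.6 × 70 × 0.26513 × 13.5 = 112.7 kips.
Base metal shear (0.25 in plate): yield φR_n = 1.0×0.6×36×0.25×13.5 = 72.9 kips; rupture φR_n = 0.75×0.6×58×0.25×13.5 = 88.1 kips; take 72.9 kips (yield).
Governing: min(112.7, 72.9) = 72.9 kips → base-metal shear.

72.9 kips (base-metal shear governs)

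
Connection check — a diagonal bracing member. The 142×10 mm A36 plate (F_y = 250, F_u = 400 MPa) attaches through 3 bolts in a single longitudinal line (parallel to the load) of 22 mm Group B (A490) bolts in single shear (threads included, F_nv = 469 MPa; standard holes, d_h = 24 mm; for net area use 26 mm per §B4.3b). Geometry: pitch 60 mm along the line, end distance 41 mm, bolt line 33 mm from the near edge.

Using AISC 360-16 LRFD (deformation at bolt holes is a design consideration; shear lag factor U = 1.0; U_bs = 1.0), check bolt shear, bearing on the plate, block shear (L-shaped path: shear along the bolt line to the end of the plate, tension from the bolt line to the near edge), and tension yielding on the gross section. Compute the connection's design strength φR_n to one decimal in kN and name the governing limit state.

Bolt shear: A_b = π(22)²/4 = 380.13 mm². φR_n = 0.75 × 469 × 380.13 × 3 × 1 = 401.1 kN.
Bearing (10 mm plate, F_u = 400 MPa): end bolts L_c = 41 − 24/2 = 29, R_n = min(1.2×29×10×400, 2.4×22×10×400) = 139.2 kN/bolt; interior L_c = 60 − 24 = 36, R_n = 172.8 kN/bolt. φR_n = 0.75 × (1×139.2 + 2×172.8) = 363.6 kN.
Block shear: shear path 1×[41+2×60] = 1×161 mm, A_gv = 1610, A_nv = 1×(161 − 2.5×26)×10 = 960 mm²; tension to near edge: (33 − 0.5×26)×10 = 200 mm². R_n = min(0.6×400×960, 0.6×250×1610) + 1.0×400×200 = min(230.4, 241.5) + 80 = 310.4 kN. φR_n = 0.75 × 310.4 = 232.8 kN.
Tension yield (gross): A_g = 142×10 = 1420 mm². φR_n = 0.90 × 250 × 1420 = 319.5 kN.
Governing: min(401.1, 363.6, 232.8, 319.5) = 232.8 kN → block shear.

232.8 kN (block shear governs)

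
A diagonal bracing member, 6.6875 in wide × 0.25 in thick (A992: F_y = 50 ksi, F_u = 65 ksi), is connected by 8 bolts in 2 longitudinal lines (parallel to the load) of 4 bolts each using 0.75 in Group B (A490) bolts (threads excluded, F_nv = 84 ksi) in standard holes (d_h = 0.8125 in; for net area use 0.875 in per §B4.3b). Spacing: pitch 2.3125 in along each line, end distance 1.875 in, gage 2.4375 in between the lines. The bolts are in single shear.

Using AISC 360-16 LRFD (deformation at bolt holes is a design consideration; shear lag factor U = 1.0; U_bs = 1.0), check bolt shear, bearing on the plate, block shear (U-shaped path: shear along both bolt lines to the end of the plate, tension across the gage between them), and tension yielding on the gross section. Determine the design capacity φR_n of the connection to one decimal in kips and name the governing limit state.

75.2 kips (gross-section yield governs)

Bolt shear: A_b = π(0.75)²/4 = 0.44179 in². φR_n = 0.75 × 84 × 0.44179 × 8 × 1 = 222.7 kips.
Bearing (0.25 in plate, F_u = 65 ksi): end bolts L_c = 1.875 − 0.8125/2 = 1.46875, R_n = min(1.2×1.46875×0.25×65, 2.4×0.75×0.25×65) = 28.641 kips/bolt; interior L_c = 2.3125 − 0.8125 = 1.5, R_n = 29.25 kips/bolt. φR_n = 0.75 × (2×28.641 + 6×29.25) = 174.6 kips.
Block shear: shear path 2×[1.875+3×2.3125] = 2×8.8125 in, A_gv = 4.4063, A_nv = 2×(8.8125 − 3.5×0.875)×0.25 = 2.875 in²; tension across gage: (2.4375 − 1×0.875)×0.25 = 0.39063 in². R_n = min(0.6×65×2.875, 0.6×50×4.4063) + 1.0×65×0.39063 = min(112.13, 132.19) + 25.391 = 137.52 kips. φR_n = 0.75 × 137.52 = 103.1 kips.
Tension yield (gross): A_g = 6.6875×0.25 = 1.6719 in². φR_n = 0.90 × 50 × 1.6719 = 75.2 kips.
Governing: min(222.7, 174.6, 103.1, 75.2) = 75.2 kips → gross-section yield.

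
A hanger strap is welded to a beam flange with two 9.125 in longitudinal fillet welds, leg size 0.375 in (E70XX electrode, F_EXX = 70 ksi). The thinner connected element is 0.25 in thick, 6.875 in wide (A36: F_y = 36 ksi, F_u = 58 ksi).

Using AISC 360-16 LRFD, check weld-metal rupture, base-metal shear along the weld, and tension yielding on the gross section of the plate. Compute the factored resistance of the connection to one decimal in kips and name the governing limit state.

55.7 kips (gross-section yield governs)

Weld metal: throat = 0.707×0.375 = 0.26513 in, L = 2×9.125 = 18.25 in. φR_n = 0.75 × 0.6 × 70 × 0.26513 × 18.25 = 152.4 kips.
Base metal shear (0.25 in plate): yield φR_n = 1.0×0.6×36×0.25×18.25 = 98.6 kips; rupture φR_n = 0.75×0.6×58×0.25×18.25 = 119.1 kips; take 98.6 kips (yield).
Tension yield (gross): A_g = 6.875×0.25 = 1.7188 in². φR_n = 0.90 × 36 × 1.7188 = 55.7 kips.
Governing: min(152.4, 98.6, 55.7) = 55.7 kips → gross-section yield.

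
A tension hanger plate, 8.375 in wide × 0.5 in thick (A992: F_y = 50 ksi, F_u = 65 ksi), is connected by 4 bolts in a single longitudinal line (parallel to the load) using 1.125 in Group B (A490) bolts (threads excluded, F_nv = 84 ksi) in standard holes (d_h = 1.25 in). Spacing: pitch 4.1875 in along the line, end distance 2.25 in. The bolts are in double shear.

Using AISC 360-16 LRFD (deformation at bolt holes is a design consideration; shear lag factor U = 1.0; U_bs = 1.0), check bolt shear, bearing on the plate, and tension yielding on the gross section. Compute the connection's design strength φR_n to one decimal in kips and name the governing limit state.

Bolt shear: A_b = π(1.125)²/4 = 0.99402 in². φR_n = 0.75 × 84 × 0.99402 × 4 × 2 = 501.0 kips.
Bearing (0.5 in plate, F_u = 65 ksi): end bolts L_c = 2.25 − 1.25/2 = 1.625, R_n = min(1.2×1.625×0.5×65, 2.4×1.125×0.5×65) = 63.375 kips/bolt; interior L_c = 4.1875 − 1.25 = 2.9375, R_n = 87.75 kips/bolt. φR_n = 0.75 × (1×63.375 + 3×87.75) = 245.0 kips.
Tension yield (gross): A_g = 8.375×0.5 = 4.1875 in². φR_n = 0.90 × 50 × 4.1875 = 188.4 kips.
Governing: min(501.0, 245.0, 188.4) = 188.4 kips → gross-section yield.

188.4 kips (gross-section yield governs)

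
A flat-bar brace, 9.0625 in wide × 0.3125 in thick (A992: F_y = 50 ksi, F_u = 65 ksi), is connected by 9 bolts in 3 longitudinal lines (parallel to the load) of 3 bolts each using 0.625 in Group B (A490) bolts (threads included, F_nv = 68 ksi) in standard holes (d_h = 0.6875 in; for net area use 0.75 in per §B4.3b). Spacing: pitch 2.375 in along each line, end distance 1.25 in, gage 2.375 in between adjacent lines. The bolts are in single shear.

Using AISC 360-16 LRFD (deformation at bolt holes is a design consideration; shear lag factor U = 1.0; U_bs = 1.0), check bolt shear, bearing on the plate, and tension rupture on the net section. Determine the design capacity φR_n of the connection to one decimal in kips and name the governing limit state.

Bolt shear: A_b = π(0.625)²/4 = 0.3068 in². φR_n = 0.75 × 68 × 0.3068 × 9 × 1 = 140.8 kips.
Bearing (0.3125 in plate, F_u = 65 ksi): end bolts L_c = 1.25 − 0.6875/2 = 0.90625, R_n = min(1.2×0.90625×0.3125×65, 2.4×0.625×0.3125×65) = 22.09 kips/bolt; interior L_c = 2.375 − 0.6875 = 1.6875, R_n = 30.469 kips/bolt. φR_n = 0.75 × (3×22.09 + 6×30.469) = 186.8 kips.
Tension rupture (net): A_n = (9.0625 − 3×0.75)×0.3125 = 2.1289 in² (U = 1.0, A_e = A_n). φR_n = 0.75 × 65 × 2.1289 = 103.8 kips.
Governing: min(140.8, 186.8, 103.8) = 103.8 kips → net-section rupture.

103.8 kips (net-section rupture governs)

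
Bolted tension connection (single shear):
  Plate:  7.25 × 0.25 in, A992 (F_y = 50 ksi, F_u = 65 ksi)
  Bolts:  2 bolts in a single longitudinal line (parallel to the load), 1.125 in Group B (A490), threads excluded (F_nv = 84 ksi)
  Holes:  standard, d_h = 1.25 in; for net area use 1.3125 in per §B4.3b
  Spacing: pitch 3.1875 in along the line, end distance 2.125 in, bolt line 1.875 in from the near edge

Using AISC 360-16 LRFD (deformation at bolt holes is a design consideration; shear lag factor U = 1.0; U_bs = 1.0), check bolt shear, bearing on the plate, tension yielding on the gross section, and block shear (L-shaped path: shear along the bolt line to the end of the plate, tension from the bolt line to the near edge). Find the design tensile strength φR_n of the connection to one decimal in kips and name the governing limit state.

Bolt shear: A_b = π(1.125)²/4 = 0.99402 in². φR_n = 0.75 × 84 × 0.99402 × 2 × 1 = 125.2 kips.
Bearing (0.25 in plate, F_u = 65 ksi): end bolts L_c = 2.125 − 1.25/2 = 1.5, R_n = min(1.2×1.5×0.25×65, 2.4×1.125×0.25×65) = 29.25 kips/bolt; interior L_c = 3.1875 − 1.25 = 1.9375, R_n = 37.781 kips/bolt. φR_n = 0.75 × (1×29.25 + 1×37.781) = 50.3 kips.
Tension yield (gross): A_g = 7.25×0.25 = 1.8125 in². φR_n = 0.90 × 50 × 1.8125 = 81.6 kips.
Block shear: shear path 1×[2.125+1×3.1875] = 1×5.3125 in, A_gv = 1.3281, A_nv = 1×(5.3125 − 1.5×1.3125)×0.25 = 0.83594 in²; tension to near edge: (1.875 − 0.5×1.3125)×0.25 = 0.30469 in². R_n = min(0.6×65×0.83594, 0.6×50×1.3281) + 1.0×65×0.30469 = min(32.602, 39.843) + 19.805 = 52.407 kips. φR_n = 0.75 × 52.407 = 39.3 kips.
Governing: min(125.2, 50.3, 81.6, 39.3) = 39.3 kips → block shear.

39.3 kips (block shear governs)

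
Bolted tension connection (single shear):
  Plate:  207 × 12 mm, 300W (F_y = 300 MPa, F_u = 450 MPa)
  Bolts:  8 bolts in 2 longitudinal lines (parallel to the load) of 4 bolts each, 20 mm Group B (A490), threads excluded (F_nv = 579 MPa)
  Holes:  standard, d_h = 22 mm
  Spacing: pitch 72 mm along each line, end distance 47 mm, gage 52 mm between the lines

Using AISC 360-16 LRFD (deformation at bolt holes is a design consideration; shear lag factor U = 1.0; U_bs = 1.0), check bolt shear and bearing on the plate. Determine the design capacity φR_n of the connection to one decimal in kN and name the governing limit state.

Bolt shear: A_b = π(20)²/4 = 314.16 mm². φR_n = 0.75 × 579 × 314.16 × 8 × 1 = 1091.4 kN.
Bearing (12 mm plate, F_u = 450 MPa): end bolts L_c = 47 − 22/2 = 36, R_n = min(1.2×36×12×450, 2.4×20×12×450) = 233.28 kN/bolt; interior L_c = 72 − 22 = 50, R_n = 259.2 kN/bolt. φR_n = 0.75 × (2×233.28 + 6×259.2) = 1516.3 kN.
Governing: min(1091.4, 1516.3) = 1091.4 kN → bolt shear.

1091.4 kN (bolt shear governs)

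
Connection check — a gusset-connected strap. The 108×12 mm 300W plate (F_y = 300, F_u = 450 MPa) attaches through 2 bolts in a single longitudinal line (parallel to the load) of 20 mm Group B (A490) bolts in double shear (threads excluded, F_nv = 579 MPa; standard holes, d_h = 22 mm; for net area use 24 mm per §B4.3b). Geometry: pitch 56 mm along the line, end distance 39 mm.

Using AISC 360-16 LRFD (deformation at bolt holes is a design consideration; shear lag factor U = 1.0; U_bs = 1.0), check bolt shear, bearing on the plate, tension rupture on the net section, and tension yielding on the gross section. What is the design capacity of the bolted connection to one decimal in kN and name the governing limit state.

301.3 kN (bearing governs)

Bolt shear: A_b = π(20)²/4 = 314.16 mm². φR_n = 0.75 × 579 × 314.16 × 2 × 2 = 545.7 kN.
Bearing (12 mm plate, F_u = 450 MPa): end bolts L_c = 39 − 22/2 = 28, R_n = min(1.2×28×12×450, 2.4×20×12×450) = 181.44 kN/bolt; interior L_c = 56 − 22 = 34, R_n = 220.32 kN/bolt. φR_n = 0.75 × (1×181.44 + 1×220.32) = 301.3 kN.
Tension rupture (net): A_n = (108 − 1×24)×12 = 1008 mm² (U = 1.0, A_e = A_n). φR_n = 0.75 × 450 × 1008 = 340.2 kN.
Tension yield (gross): A_g = 108×12 = 1296 mm². φR_n = 0.90 × 300 × 1296 = 349.9 kN.
Governing: min(545.7, 301.3, 340.2, 349.9) = 301.3 kN → bearing.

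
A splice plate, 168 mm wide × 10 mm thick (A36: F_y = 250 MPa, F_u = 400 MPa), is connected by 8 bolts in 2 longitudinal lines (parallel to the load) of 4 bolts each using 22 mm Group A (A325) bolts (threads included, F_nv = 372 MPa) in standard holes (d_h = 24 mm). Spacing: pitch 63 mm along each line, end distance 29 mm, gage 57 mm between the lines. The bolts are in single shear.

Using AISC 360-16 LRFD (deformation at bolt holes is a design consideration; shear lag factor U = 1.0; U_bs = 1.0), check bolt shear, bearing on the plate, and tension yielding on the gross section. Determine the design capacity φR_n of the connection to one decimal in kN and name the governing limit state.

378.0 kN (gross-section yield governs)

Bolt shear: A_b = π(22)²/4 = 380.13 mm². φR_n = 0.75 × 372 × 380.13 × 8 × 1 = 848.5 kN.
Bearing (10 mm plate, F_u = 400 MPa): end bolts L_c = 29 − 24/2 = 17, R_n = min(1.2×17×10×400, 2.4×22×10×400) = 81.6 kN/bolt; interior L_c = 63 − 24 = 39, R_n = 187.2 kN/bolt. φR_n = 0.75 × (2×81.6 + 6×187.2) = 964.8 kN.
Tension yield (gross): A_g = 168×10 = 1680 mm². φR_n = 0.90 × 250 × 1680 = 378.0 kN.
Governing: min(848.5, 964.8, 378.0) = 378.0 kN → gross-section yield.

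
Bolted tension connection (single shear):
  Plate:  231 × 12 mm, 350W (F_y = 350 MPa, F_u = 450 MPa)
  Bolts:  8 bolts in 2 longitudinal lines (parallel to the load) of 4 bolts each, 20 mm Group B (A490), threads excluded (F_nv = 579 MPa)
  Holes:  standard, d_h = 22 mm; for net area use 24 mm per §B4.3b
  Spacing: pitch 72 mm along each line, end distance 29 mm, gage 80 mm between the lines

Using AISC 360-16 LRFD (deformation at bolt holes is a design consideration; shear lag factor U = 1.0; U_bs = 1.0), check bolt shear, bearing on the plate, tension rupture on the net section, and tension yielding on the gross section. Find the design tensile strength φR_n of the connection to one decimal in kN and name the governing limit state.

Bolt shear: A_b = π(20)²/4 = 314.16 mm². φR_n = 0.75 × 579 × 314.16 × 8 × 1 = 1091.4 kN.
Bearing (12 mm plate, F_u = 450 MPa): end bolts L_c = 29 − 22/2 = 18, R_n = min(1.2×18×12×450, 2.4×20×12×450) = 116.64 kN/bolt; interior L_c = 72 − 22 = 50, R_n = 259.2 kN/bolt. φR_n = 0.75 × (2×116.64 + 6×259.2) = 1341.4 kN.
Tension rupture (net): A_n = (231 − 2×24)×12 = 2196 mm² (U = 1.0, A_e = A_n). φR_n = 0.75 × 450 × 2196 = 741.2 kN.
Tension yield (gross): A_g = 231×12 = 2772 mm². φR_n = 0.90 × 350 × 2772 = 873.2 kN.
Governing: min(1091.4, 1341.4, 741.2, 873.2) = 741.2 kN → net-section rupture.

741.2 kN (net-section rupture governs)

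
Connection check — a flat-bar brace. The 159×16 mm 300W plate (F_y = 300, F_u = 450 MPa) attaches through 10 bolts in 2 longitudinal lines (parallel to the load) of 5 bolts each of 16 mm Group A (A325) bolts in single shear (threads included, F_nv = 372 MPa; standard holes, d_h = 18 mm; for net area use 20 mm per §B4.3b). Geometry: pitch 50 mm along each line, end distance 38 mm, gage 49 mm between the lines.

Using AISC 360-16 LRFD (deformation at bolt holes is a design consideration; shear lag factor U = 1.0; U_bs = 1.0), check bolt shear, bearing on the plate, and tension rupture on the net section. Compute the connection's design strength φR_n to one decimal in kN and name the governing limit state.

Bolt shear: A_b = π(16)²/4 = 201.06 mm². φR_n = 0.75 × 372 × 201.06 × 10 × 1 = 561.0 kN.
Bearing (16 mm plate, F_u = 450 MPa): end bolts L_c = 38 − 18/2 = 29, R_n = min(1.2×29×16×450, 2.4×16×16×450) = 250.56 kN/bolt; interior L_c = 50 − 18 = 32, R_n = 276.48 kN/bolt. φR_n = 0.75 × (2×250.56 + 8×276.48) = 2034.7 kN.
Tension rupture (net): A_n = (159 − 2×20)×16 = 1904 mm² (U = 1.0, A_e = A_n). φR_n = 0.75 × 450 × 1904 = 642.6 kN.
Governing: min(561.0, 2034.7, 642.6) = 561.0 kN → bolt shear.

561.0 kN (bolt shear governs)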